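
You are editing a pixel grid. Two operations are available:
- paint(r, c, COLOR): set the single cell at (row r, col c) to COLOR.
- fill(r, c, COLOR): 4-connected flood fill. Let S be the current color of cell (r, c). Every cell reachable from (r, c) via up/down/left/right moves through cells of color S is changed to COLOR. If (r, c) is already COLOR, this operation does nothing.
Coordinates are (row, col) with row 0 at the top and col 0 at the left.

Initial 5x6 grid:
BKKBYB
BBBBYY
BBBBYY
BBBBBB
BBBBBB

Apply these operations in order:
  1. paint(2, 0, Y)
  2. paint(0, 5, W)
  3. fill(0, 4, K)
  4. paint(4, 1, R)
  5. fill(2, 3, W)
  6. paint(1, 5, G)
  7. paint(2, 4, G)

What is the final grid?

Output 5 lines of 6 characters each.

After op 1 paint(2,0,Y):
BKKBYB
BBBBYY
YBBBYY
BBBBBB
BBBBBB
After op 2 paint(0,5,W):
BKKBYW
BBBBYY
YBBBYY
BBBBBB
BBBBBB
After op 3 fill(0,4,K) [5 cells changed]:
BKKBKW
BBBBKK
YBBBKK
BBBBBB
BBBBBB
After op 4 paint(4,1,R):
BKKBKW
BBBBKK
YBBBKK
BBBBBB
BRBBBB
After op 5 fill(2,3,W) [20 cells changed]:
WKKWKW
WWWWKK
YWWWKK
WWWWWW
WRWWWW
After op 6 paint(1,5,G):
WKKWKW
WWWWKG
YWWWKK
WWWWWW
WRWWWW
After op 7 paint(2,4,G):
WKKWKW
WWWWKG
YWWWGK
WWWWWW
WRWWWW

Answer: WKKWKW
WWWWKG
YWWWGK
WWWWWW
WRWWWW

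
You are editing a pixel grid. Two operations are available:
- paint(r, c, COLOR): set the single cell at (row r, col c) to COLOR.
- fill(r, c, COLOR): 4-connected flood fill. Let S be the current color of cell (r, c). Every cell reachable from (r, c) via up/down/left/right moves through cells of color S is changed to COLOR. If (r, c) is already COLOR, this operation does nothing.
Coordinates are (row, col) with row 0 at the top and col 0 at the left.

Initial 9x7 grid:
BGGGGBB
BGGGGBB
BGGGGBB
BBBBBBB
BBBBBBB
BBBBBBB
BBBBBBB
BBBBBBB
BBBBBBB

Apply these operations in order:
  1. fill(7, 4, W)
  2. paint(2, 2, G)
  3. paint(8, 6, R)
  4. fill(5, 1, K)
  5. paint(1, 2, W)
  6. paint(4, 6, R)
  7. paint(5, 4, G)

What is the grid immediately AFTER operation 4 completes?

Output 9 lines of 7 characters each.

Answer: KGGGGKK
KGGGGKK
KGGGGKK
KKKKKKK
KKKKKKK
KKKKKKK
KKKKKKK
KKKKKKK
KKKKKKR

Derivation:
After op 1 fill(7,4,W) [51 cells changed]:
WGGGGWW
WGGGGWW
WGGGGWW
WWWWWWW
WWWWWWW
WWWWWWW
WWWWWWW
WWWWWWW
WWWWWWW
After op 2 paint(2,2,G):
WGGGGWW
WGGGGWW
WGGGGWW
WWWWWWW
WWWWWWW
WWWWWWW
WWWWWWW
WWWWWWW
WWWWWWW
After op 3 paint(8,6,R):
WGGGGWW
WGGGGWW
WGGGGWW
WWWWWWW
WWWWWWW
WWWWWWW
WWWWWWW
WWWWWWW
WWWWWWR
After op 4 fill(5,1,K) [50 cells changed]:
KGGGGKK
KGGGGKK
KGGGGKK
KKKKKKK
KKKKKKK
KKKKKKK
KKKKKKK
KKKKKKK
KKKKKKR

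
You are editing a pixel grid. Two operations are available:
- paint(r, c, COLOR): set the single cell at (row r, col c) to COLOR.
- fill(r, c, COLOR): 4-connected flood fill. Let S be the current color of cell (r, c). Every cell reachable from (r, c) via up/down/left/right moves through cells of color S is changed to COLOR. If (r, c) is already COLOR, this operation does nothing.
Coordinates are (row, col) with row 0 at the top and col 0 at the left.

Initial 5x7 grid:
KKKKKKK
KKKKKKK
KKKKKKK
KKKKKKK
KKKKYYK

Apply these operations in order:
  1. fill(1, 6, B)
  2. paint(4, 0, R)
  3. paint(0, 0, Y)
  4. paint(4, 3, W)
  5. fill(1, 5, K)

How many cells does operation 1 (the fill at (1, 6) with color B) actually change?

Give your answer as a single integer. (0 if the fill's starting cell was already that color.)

Answer: 33

Derivation:
After op 1 fill(1,6,B) [33 cells changed]:
BBBBBBB
BBBBBBB
BBBBBBB
BBBBBBB
BBBBYYB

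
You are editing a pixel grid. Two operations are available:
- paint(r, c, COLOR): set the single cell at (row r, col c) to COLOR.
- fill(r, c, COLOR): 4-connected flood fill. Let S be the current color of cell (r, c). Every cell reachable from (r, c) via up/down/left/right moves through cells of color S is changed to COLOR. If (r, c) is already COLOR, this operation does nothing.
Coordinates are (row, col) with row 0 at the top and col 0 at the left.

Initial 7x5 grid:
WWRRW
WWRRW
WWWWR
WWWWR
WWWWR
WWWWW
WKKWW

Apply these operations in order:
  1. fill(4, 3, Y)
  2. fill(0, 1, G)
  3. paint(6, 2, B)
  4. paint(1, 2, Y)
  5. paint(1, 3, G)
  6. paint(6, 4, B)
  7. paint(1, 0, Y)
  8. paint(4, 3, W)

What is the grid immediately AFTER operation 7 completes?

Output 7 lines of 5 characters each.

Answer: GGRRW
YGYGW
GGGGR
GGGGR
GGGGR
GGGGG
GKBGB

Derivation:
After op 1 fill(4,3,Y) [24 cells changed]:
YYRRW
YYRRW
YYYYR
YYYYR
YYYYR
YYYYY
YKKYY
After op 2 fill(0,1,G) [24 cells changed]:
GGRRW
GGRRW
GGGGR
GGGGR
GGGGR
GGGGG
GKKGG
After op 3 paint(6,2,B):
GGRRW
GGRRW
GGGGR
GGGGR
GGGGR
GGGGG
GKBGG
After op 4 paint(1,2,Y):
GGRRW
GGYRW
GGGGR
GGGGR
GGGGR
GGGGG
GKBGG
After op 5 paint(1,3,G):
GGRRW
GGYGW
GGGGR
GGGGR
GGGGR
GGGGG
GKBGG
After op 6 paint(6,4,B):
GGRRW
GGYGW
GGGGR
GGGGR
GGGGR
GGGGG
GKBGB
After op 7 paint(1,0,Y):
GGRRW
YGYGW
GGGGR
GGGGR
GGGGR
GGGGG
GKBGB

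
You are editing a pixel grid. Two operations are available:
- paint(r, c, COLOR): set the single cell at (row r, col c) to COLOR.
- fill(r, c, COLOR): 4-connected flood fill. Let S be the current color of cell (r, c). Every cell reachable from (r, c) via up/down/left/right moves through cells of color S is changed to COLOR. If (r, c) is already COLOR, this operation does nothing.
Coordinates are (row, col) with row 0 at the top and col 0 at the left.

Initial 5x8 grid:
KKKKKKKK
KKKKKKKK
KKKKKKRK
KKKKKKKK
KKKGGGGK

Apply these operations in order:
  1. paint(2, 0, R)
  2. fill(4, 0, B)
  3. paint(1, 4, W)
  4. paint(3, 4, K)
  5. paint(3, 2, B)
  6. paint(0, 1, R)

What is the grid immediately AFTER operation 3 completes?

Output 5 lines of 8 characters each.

After op 1 paint(2,0,R):
KKKKKKKK
KKKKKKKK
RKKKKKRK
KKKKKKKK
KKKGGGGK
After op 2 fill(4,0,B) [34 cells changed]:
BBBBBBBB
BBBBBBBB
RBBBBBRB
BBBBBBBB
BBBGGGGB
After op 3 paint(1,4,W):
BBBBBBBB
BBBBWBBB
RBBBBBRB
BBBBBBBB
BBBGGGGB

Answer: BBBBBBBB
BBBBWBBB
RBBBBBRB
BBBBBBBB
BBBGGGGB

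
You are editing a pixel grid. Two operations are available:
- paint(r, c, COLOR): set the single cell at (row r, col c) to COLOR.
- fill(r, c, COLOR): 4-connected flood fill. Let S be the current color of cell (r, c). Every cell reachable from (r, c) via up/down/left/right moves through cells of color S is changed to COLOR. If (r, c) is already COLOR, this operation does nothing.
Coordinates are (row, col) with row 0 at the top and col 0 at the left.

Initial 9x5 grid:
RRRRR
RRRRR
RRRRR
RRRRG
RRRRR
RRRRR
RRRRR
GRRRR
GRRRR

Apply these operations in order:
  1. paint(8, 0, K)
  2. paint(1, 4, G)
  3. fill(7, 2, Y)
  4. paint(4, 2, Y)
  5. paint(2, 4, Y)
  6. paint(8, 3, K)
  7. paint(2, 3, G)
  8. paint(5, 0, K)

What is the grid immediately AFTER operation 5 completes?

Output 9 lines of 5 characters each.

After op 1 paint(8,0,K):
RRRRR
RRRRR
RRRRR
RRRRG
RRRRR
RRRRR
RRRRR
GRRRR
KRRRR
After op 2 paint(1,4,G):
RRRRR
RRRRG
RRRRR
RRRRG
RRRRR
RRRRR
RRRRR
GRRRR
KRRRR
After op 3 fill(7,2,Y) [41 cells changed]:
YYYYY
YYYYG
YYYYY
YYYYG
YYYYY
YYYYY
YYYYY
GYYYY
KYYYY
After op 4 paint(4,2,Y):
YYYYY
YYYYG
YYYYY
YYYYG
YYYYY
YYYYY
YYYYY
GYYYY
KYYYY
After op 5 paint(2,4,Y):
YYYYY
YYYYG
YYYYY
YYYYG
YYYYY
YYYYY
YYYYY
GYYYY
KYYYY

Answer: YYYYY
YYYYG
YYYYY
YYYYG
YYYYY
YYYYY
YYYYY
GYYYY
KYYYY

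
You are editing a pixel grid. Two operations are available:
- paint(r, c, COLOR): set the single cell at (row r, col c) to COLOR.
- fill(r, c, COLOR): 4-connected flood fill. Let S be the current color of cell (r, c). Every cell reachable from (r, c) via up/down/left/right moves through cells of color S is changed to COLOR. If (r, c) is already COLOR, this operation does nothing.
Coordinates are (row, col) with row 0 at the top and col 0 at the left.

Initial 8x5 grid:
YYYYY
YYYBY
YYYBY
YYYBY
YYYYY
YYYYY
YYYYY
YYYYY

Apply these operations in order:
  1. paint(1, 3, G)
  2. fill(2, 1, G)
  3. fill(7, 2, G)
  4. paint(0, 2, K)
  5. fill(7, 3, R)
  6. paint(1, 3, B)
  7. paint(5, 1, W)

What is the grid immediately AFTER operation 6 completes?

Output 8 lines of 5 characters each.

Answer: RRKRR
RRRBR
RRRBR
RRRBR
RRRRR
RRRRR
RRRRR
RRRRR

Derivation:
After op 1 paint(1,3,G):
YYYYY
YYYGY
YYYBY
YYYBY
YYYYY
YYYYY
YYYYY
YYYYY
After op 2 fill(2,1,G) [37 cells changed]:
GGGGG
GGGGG
GGGBG
GGGBG
GGGGG
GGGGG
GGGGG
GGGGG
After op 3 fill(7,2,G) [0 cells changed]:
GGGGG
GGGGG
GGGBG
GGGBG
GGGGG
GGGGG
GGGGG
GGGGG
After op 4 paint(0,2,K):
GGKGG
GGGGG
GGGBG
GGGBG
GGGGG
GGGGG
GGGGG
GGGGG
After op 5 fill(7,3,R) [37 cells changed]:
RRKRR
RRRRR
RRRBR
RRRBR
RRRRR
RRRRR
RRRRR
RRRRR
After op 6 paint(1,3,B):
RRKRR
RRRBR
RRRBR
RRRBR
RRRRR
RRRRR
RRRRR
RRRRR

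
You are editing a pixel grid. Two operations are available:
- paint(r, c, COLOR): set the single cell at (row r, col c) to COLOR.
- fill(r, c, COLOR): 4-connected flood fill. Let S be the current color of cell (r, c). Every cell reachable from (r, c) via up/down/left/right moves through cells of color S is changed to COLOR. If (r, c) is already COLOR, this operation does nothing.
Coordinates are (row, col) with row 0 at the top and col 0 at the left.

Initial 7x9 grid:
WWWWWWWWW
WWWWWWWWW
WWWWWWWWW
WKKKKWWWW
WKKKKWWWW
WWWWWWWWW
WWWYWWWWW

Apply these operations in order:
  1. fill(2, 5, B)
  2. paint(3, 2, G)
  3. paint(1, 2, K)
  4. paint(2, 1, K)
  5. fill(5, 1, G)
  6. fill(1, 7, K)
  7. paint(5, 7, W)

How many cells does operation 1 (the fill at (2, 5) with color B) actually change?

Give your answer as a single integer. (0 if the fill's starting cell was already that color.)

Answer: 54

Derivation:
After op 1 fill(2,5,B) [54 cells changed]:
BBBBBBBBB
BBBBBBBBB
BBBBBBBBB
BKKKKBBBB
BKKKKBBBB
BBBBBBBBB
BBBYBBBBB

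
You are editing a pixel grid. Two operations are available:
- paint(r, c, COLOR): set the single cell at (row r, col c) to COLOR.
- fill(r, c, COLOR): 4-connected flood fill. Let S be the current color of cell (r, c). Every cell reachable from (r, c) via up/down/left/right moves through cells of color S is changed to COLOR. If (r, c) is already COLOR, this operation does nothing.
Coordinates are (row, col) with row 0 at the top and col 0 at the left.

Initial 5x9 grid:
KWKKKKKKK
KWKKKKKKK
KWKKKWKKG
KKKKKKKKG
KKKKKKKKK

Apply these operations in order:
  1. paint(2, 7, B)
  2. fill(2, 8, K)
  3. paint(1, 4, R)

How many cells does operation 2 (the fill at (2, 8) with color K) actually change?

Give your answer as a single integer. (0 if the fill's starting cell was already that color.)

Answer: 2

Derivation:
After op 1 paint(2,7,B):
KWKKKKKKK
KWKKKKKKK
KWKKKWKBG
KKKKKKKKG
KKKKKKKKK
After op 2 fill(2,8,K) [2 cells changed]:
KWKKKKKKK
KWKKKKKKK
KWKKKWKBK
KKKKKKKKK
KKKKKKKKK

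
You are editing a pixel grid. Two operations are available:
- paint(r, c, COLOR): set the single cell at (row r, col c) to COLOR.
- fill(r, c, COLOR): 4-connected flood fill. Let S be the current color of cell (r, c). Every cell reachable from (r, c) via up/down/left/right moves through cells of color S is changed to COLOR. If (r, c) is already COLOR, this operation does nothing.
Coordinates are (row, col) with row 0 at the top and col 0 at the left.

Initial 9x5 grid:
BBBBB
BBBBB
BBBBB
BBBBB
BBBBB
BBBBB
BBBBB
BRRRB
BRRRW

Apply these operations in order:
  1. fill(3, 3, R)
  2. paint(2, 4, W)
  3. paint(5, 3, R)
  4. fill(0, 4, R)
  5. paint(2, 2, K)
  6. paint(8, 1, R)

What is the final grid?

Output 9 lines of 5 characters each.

After op 1 fill(3,3,R) [38 cells changed]:
RRRRR
RRRRR
RRRRR
RRRRR
RRRRR
RRRRR
RRRRR
RRRRR
RRRRW
After op 2 paint(2,4,W):
RRRRR
RRRRR
RRRRW
RRRRR
RRRRR
RRRRR
RRRRR
RRRRR
RRRRW
After op 3 paint(5,3,R):
RRRRR
RRRRR
RRRRW
RRRRR
RRRRR
RRRRR
RRRRR
RRRRR
RRRRW
After op 4 fill(0,4,R) [0 cells changed]:
RRRRR
RRRRR
RRRRW
RRRRR
RRRRR
RRRRR
RRRRR
RRRRR
RRRRW
After op 5 paint(2,2,K):
RRRRR
RRRRR
RRKRW
RRRRR
RRRRR
RRRRR
RRRRR
RRRRR
RRRRW
After op 6 paint(8,1,R):
RRRRR
RRRRR
RRKRW
RRRRR
RRRRR
RRRRR
RRRRR
RRRRR
RRRRW

Answer: RRRRR
RRRRR
RRKRW
RRRRR
RRRRR
RRRRR
RRRRR
RRRRR
RRRRW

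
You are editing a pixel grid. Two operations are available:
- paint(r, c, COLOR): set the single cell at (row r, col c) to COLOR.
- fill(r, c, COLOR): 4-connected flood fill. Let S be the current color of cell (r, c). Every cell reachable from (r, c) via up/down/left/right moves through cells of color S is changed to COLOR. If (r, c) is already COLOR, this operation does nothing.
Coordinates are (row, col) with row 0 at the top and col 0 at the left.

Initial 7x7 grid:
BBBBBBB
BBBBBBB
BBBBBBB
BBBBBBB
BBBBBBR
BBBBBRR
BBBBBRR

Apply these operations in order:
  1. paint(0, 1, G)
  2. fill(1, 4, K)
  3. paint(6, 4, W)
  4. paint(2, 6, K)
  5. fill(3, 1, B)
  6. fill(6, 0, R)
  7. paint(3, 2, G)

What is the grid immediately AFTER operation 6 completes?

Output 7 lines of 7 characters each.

After op 1 paint(0,1,G):
BGBBBBB
BBBBBBB
BBBBBBB
BBBBBBB
BBBBBBR
BBBBBRR
BBBBBRR
After op 2 fill(1,4,K) [43 cells changed]:
KGKKKKK
KKKKKKK
KKKKKKK
KKKKKKK
KKKKKKR
KKKKKRR
KKKKKRR
After op 3 paint(6,4,W):
KGKKKKK
KKKKKKK
KKKKKKK
KKKKKKK
KKKKKKR
KKKKKRR
KKKKWRR
After op 4 paint(2,6,K):
KGKKKKK
KKKKKKK
KKKKKKK
KKKKKKK
KKKKKKR
KKKKKRR
KKKKWRR
After op 5 fill(3,1,B) [42 cells changed]:
BGBBBBB
BBBBBBB
BBBBBBB
BBBBBBB
BBBBBBR
BBBBBRR
BBBBWRR
After op 6 fill(6,0,R) [42 cells changed]:
RGRRRRR
RRRRRRR
RRRRRRR
RRRRRRR
RRRRRRR
RRRRRRR
RRRRWRR

Answer: RGRRRRR
RRRRRRR
RRRRRRR
RRRRRRR
RRRRRRR
RRRRRRR
RRRRWRR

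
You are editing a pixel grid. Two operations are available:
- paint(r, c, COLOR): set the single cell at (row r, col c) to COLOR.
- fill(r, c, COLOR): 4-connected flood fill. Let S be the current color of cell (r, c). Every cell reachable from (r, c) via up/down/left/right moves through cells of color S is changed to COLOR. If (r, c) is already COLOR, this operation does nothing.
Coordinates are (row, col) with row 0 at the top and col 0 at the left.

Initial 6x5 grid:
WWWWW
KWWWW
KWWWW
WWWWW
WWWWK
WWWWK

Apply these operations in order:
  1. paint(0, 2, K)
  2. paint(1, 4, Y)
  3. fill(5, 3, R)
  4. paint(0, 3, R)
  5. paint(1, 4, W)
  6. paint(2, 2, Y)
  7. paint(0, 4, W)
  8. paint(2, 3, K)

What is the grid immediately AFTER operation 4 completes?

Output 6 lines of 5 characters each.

Answer: RRKRR
KRRRY
KRRRR
RRRRR
RRRRK
RRRRK

Derivation:
After op 1 paint(0,2,K):
WWKWW
KWWWW
KWWWW
WWWWW
WWWWK
WWWWK
After op 2 paint(1,4,Y):
WWKWW
KWWWY
KWWWW
WWWWW
WWWWK
WWWWK
After op 3 fill(5,3,R) [24 cells changed]:
RRKRR
KRRRY
KRRRR
RRRRR
RRRRK
RRRRK
After op 4 paint(0,3,R):
RRKRR
KRRRY
KRRRR
RRRRR
RRRRK
RRRRK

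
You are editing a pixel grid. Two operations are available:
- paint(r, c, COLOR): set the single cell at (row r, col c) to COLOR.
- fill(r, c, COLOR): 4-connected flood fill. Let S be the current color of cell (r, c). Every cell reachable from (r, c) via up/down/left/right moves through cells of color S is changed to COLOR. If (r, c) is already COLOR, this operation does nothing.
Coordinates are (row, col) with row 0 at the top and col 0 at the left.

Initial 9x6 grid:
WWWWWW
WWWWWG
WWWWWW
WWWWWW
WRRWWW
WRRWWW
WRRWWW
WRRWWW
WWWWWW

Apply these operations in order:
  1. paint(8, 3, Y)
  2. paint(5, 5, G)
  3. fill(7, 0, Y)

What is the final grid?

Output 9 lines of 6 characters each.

Answer: YYYYYY
YYYYYG
YYYYYY
YYYYYY
YRRYYY
YRRYYG
YRRYYY
YRRYYY
YYYYYY

Derivation:
After op 1 paint(8,3,Y):
WWWWWW
WWWWWG
WWWWWW
WWWWWW
WRRWWW
WRRWWW
WRRWWW
WRRWWW
WWWYWW
After op 2 paint(5,5,G):
WWWWWW
WWWWWG
WWWWWW
WWWWWW
WRRWWW
WRRWWG
WRRWWW
WRRWWW
WWWYWW
After op 3 fill(7,0,Y) [43 cells changed]:
YYYYYY
YYYYYG
YYYYYY
YYYYYY
YRRYYY
YRRYYG
YRRYYY
YRRYYY
YYYYYY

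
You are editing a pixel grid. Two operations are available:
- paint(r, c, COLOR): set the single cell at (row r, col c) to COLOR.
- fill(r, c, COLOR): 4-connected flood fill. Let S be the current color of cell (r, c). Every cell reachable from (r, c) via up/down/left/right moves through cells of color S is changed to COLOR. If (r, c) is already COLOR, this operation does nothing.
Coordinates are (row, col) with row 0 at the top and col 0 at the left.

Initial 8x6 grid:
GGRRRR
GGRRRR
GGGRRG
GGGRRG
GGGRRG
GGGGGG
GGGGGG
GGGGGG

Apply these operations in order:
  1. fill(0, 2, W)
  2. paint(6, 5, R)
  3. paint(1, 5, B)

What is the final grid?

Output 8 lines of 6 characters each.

Answer: GGWWWW
GGWWWB
GGGWWG
GGGWWG
GGGWWG
GGGGGG
GGGGGR
GGGGGG

Derivation:
After op 1 fill(0,2,W) [14 cells changed]:
GGWWWW
GGWWWW
GGGWWG
GGGWWG
GGGWWG
GGGGGG
GGGGGG
GGGGGG
After op 2 paint(6,5,R):
GGWWWW
GGWWWW
GGGWWG
GGGWWG
GGGWWG
GGGGGG
GGGGGR
GGGGGG
After op 3 paint(1,5,B):
GGWWWW
GGWWWB
GGGWWG
GGGWWG
GGGWWG
GGGGGG
GGGGGR
GGGGGG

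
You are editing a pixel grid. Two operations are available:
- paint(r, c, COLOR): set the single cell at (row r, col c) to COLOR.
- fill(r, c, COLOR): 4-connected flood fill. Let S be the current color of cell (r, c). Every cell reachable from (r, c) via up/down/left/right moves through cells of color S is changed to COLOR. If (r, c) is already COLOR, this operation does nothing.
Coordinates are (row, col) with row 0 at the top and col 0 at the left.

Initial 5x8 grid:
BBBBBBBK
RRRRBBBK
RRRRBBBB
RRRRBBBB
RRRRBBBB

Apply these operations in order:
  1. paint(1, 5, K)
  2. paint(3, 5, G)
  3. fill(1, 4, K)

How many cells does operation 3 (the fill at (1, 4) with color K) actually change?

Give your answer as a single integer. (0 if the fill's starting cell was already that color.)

Answer: 20

Derivation:
After op 1 paint(1,5,K):
BBBBBBBK
RRRRBKBK
RRRRBBBB
RRRRBBBB
RRRRBBBB
After op 2 paint(3,5,G):
BBBBBBBK
RRRRBKBK
RRRRBBBB
RRRRBGBB
RRRRBBBB
After op 3 fill(1,4,K) [20 cells changed]:
KKKKKKKK
RRRRKKKK
RRRRKKKK
RRRRKGKK
RRRRKKKK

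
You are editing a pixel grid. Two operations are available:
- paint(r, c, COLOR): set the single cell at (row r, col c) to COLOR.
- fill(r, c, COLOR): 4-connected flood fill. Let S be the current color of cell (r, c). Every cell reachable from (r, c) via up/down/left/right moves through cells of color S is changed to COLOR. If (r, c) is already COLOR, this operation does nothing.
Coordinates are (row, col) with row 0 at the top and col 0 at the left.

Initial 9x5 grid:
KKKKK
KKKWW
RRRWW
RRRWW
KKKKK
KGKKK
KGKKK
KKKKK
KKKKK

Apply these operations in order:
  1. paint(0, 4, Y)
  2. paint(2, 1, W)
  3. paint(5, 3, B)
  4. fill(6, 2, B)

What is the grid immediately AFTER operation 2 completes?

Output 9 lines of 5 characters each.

After op 1 paint(0,4,Y):
KKKKY
KKKWW
RRRWW
RRRWW
KKKKK
KGKKK
KGKKK
KKKKK
KKKKK
After op 2 paint(2,1,W):
KKKKY
KKKWW
RWRWW
RRRWW
KKKKK
KGKKK
KGKKK
KKKKK
KKKKK

Answer: KKKKY
KKKWW
RWRWW
RRRWW
KKKKK
KGKKK
KGKKK
KKKKK
KKKKK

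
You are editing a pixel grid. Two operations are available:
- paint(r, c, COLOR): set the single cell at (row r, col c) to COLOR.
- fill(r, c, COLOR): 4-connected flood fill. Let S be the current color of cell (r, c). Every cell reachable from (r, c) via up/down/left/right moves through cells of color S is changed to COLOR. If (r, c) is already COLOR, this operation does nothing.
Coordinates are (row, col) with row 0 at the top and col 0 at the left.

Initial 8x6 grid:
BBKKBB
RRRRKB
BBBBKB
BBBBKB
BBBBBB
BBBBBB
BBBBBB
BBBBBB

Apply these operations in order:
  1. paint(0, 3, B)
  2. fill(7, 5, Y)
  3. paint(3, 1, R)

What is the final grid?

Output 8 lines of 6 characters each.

Answer: BBKYYY
RRRRKY
YYYYKY
YRYYKY
YYYYYY
YYYYYY
YYYYYY
YYYYYY

Derivation:
After op 1 paint(0,3,B):
BBKBBB
RRRRKB
BBBBKB
BBBBKB
BBBBBB
BBBBBB
BBBBBB
BBBBBB
After op 2 fill(7,5,Y) [38 cells changed]:
BBKYYY
RRRRKY
YYYYKY
YYYYKY
YYYYYY
YYYYYY
YYYYYY
YYYYYY
After op 3 paint(3,1,R):
BBKYYY
RRRRKY
YYYYKY
YRYYKY
YYYYYY
YYYYYY
YYYYYY
YYYYYY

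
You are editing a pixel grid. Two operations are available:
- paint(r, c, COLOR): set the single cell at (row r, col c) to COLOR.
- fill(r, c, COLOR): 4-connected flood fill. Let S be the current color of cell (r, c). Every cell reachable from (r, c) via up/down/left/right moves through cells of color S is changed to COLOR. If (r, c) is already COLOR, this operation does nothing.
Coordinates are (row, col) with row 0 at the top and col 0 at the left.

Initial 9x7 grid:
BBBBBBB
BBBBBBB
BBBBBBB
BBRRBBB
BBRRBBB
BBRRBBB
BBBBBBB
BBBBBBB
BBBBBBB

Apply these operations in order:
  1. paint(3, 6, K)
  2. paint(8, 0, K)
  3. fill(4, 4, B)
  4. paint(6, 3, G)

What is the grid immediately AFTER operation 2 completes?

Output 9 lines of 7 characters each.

After op 1 paint(3,6,K):
BBBBBBB
BBBBBBB
BBBBBBB
BBRRBBK
BBRRBBB
BBRRBBB
BBBBBBB
BBBBBBB
BBBBBBB
After op 2 paint(8,0,K):
BBBBBBB
BBBBBBB
BBBBBBB
BBRRBBK
BBRRBBB
BBRRBBB
BBBBBBB
BBBBBBB
KBBBBBB

Answer: BBBBBBB
BBBBBBB
BBBBBBB
BBRRBBK
BBRRBBB
BBRRBBB
BBBBBBB
BBBBBBB
KBBBBBB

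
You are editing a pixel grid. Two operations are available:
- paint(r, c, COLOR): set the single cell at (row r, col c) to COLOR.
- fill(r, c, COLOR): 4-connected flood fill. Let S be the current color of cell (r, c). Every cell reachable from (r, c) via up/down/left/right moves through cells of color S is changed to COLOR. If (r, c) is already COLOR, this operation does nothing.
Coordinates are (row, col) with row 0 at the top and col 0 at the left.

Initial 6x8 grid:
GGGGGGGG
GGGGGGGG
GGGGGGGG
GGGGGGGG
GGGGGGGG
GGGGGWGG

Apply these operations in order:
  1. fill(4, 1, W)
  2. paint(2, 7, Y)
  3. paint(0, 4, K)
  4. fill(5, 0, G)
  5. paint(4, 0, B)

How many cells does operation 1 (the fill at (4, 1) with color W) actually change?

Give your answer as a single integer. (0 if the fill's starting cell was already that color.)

After op 1 fill(4,1,W) [47 cells changed]:
WWWWWWWW
WWWWWWWW
WWWWWWWW
WWWWWWWW
WWWWWWWW
WWWWWWWW

Answer: 47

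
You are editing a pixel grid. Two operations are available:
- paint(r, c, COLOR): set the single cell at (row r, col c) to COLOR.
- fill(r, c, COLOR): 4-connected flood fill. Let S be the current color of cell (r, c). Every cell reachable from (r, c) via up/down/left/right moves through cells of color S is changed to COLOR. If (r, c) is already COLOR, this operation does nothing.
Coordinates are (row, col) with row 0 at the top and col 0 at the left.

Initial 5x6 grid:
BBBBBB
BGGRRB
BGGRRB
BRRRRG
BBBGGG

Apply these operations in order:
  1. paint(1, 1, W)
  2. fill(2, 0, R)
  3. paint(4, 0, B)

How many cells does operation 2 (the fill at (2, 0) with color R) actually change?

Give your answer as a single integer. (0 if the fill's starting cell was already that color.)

Answer: 14

Derivation:
After op 1 paint(1,1,W):
BBBBBB
BWGRRB
BGGRRB
BRRRRG
BBBGGG
After op 2 fill(2,0,R) [14 cells changed]:
RRRRRR
RWGRRR
RGGRRR
RRRRRG
RRRGGG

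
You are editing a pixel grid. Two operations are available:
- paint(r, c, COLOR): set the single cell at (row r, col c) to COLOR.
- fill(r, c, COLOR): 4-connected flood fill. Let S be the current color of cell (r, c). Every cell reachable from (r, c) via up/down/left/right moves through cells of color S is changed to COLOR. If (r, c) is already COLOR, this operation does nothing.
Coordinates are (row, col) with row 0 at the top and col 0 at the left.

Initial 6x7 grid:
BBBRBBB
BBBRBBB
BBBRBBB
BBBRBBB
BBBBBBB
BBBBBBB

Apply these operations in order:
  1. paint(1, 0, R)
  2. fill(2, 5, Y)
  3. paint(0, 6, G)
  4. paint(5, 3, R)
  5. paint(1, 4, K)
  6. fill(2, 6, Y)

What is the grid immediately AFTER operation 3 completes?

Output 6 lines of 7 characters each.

Answer: YYYRYYG
RYYRYYY
YYYRYYY
YYYRYYY
YYYYYYY
YYYYYYY

Derivation:
After op 1 paint(1,0,R):
BBBRBBB
RBBRBBB
BBBRBBB
BBBRBBB
BBBBBBB
BBBBBBB
After op 2 fill(2,5,Y) [37 cells changed]:
YYYRYYY
RYYRYYY
YYYRYYY
YYYRYYY
YYYYYYY
YYYYYYY
After op 3 paint(0,6,G):
YYYRYYG
RYYRYYY
YYYRYYY
YYYRYYY
YYYYYYY
YYYYYYY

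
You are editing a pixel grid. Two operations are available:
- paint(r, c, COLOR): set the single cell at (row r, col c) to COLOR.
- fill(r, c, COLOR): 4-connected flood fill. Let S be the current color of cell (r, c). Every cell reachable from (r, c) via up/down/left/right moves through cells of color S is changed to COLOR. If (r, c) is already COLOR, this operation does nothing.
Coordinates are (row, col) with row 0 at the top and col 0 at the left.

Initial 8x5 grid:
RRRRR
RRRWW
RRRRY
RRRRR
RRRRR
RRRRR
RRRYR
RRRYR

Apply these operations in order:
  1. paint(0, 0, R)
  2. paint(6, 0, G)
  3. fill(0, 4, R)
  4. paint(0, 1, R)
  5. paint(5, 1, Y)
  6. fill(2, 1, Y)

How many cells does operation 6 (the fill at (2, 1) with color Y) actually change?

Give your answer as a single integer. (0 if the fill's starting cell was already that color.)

After op 1 paint(0,0,R):
RRRRR
RRRWW
RRRRY
RRRRR
RRRRR
RRRRR
RRRYR
RRRYR
After op 2 paint(6,0,G):
RRRRR
RRRWW
RRRRY
RRRRR
RRRRR
RRRRR
GRRYR
RRRYR
After op 3 fill(0,4,R) [0 cells changed]:
RRRRR
RRRWW
RRRRY
RRRRR
RRRRR
RRRRR
GRRYR
RRRYR
After op 4 paint(0,1,R):
RRRRR
RRRWW
RRRRY
RRRRR
RRRRR
RRRRR
GRRYR
RRRYR
After op 5 paint(5,1,Y):
RRRRR
RRRWW
RRRRY
RRRRR
RRRRR
RYRRR
GRRYR
RRRYR
After op 6 fill(2,1,Y) [33 cells changed]:
YYYYY
YYYWW
YYYYY
YYYYY
YYYYY
YYYYY
GYYYY
YYYYY

Answer: 33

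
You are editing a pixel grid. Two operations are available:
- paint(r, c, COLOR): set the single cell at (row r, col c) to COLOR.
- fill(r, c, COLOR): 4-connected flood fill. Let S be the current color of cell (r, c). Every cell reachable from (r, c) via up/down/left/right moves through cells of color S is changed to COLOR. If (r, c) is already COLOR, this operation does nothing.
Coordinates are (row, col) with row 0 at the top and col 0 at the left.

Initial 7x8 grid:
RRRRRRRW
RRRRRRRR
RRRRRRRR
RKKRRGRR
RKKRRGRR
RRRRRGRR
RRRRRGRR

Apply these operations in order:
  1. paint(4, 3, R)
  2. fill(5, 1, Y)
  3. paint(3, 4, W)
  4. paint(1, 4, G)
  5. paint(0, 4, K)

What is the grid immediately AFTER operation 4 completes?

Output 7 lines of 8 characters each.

After op 1 paint(4,3,R):
RRRRRRRW
RRRRRRRR
RRRRRRRR
RKKRRGRR
RKKRRGRR
RRRRRGRR
RRRRRGRR
After op 2 fill(5,1,Y) [47 cells changed]:
YYYYYYYW
YYYYYYYY
YYYYYYYY
YKKYYGYY
YKKYYGYY
YYYYYGYY
YYYYYGYY
After op 3 paint(3,4,W):
YYYYYYYW
YYYYYYYY
YYYYYYYY
YKKYWGYY
YKKYYGYY
YYYYYGYY
YYYYYGYY
After op 4 paint(1,4,G):
YYYYYYYW
YYYYGYYY
YYYYYYYY
YKKYWGYY
YKKYYGYY
YYYYYGYY
YYYYYGYY

Answer: YYYYYYYW
YYYYGYYY
YYYYYYYY
YKKYWGYY
YKKYYGYY
YYYYYGYY
YYYYYGYY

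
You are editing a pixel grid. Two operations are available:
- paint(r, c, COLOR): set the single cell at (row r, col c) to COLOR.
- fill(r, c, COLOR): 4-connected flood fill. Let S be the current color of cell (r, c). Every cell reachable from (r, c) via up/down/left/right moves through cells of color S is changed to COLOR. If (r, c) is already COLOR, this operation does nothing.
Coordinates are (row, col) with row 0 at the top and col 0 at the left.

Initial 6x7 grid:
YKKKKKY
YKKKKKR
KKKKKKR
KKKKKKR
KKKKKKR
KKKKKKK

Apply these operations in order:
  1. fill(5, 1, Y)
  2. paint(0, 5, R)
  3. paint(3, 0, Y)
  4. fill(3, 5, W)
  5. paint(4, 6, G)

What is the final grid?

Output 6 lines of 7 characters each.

Answer: WWWWWRY
WWWWWWR
WWWWWWR
WWWWWWR
WWWWWWG
WWWWWWW

Derivation:
After op 1 fill(5,1,Y) [35 cells changed]:
YYYYYYY
YYYYYYR
YYYYYYR
YYYYYYR
YYYYYYR
YYYYYYY
After op 2 paint(0,5,R):
YYYYYRY
YYYYYYR
YYYYYYR
YYYYYYR
YYYYYYR
YYYYYYY
After op 3 paint(3,0,Y):
YYYYYRY
YYYYYYR
YYYYYYR
YYYYYYR
YYYYYYR
YYYYYYY
After op 4 fill(3,5,W) [36 cells changed]:
WWWWWRY
WWWWWWR
WWWWWWR
WWWWWWR
WWWWWWR
WWWWWWW
After op 5 paint(4,6,G):
WWWWWRY
WWWWWWR
WWWWWWR
WWWWWWR
WWWWWWG
WWWWWWW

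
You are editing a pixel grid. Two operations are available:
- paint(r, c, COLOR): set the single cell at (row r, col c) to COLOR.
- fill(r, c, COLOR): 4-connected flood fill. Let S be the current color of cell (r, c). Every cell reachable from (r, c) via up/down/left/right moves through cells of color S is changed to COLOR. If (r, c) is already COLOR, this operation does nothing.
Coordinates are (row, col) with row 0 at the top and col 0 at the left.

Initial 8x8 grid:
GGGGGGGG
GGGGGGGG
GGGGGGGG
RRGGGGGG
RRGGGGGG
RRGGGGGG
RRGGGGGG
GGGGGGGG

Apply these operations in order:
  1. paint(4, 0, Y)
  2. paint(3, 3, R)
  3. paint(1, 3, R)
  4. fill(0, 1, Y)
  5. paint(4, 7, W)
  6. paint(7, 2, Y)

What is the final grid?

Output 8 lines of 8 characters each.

Answer: YYYYYYYY
YYYRYYYY
YYYYYYYY
RRYRYYYY
YRYYYYYW
RRYYYYYY
RRYYYYYY
YYYYYYYY

Derivation:
After op 1 paint(4,0,Y):
GGGGGGGG
GGGGGGGG
GGGGGGGG
RRGGGGGG
YRGGGGGG
RRGGGGGG
RRGGGGGG
GGGGGGGG
After op 2 paint(3,3,R):
GGGGGGGG
GGGGGGGG
GGGGGGGG
RRGRGGGG
YRGGGGGG
RRGGGGGG
RRGGGGGG
GGGGGGGG
After op 3 paint(1,3,R):
GGGGGGGG
GGGRGGGG
GGGGGGGG
RRGRGGGG
YRGGGGGG
RRGGGGGG
RRGGGGGG
GGGGGGGG
After op 4 fill(0,1,Y) [54 cells changed]:
YYYYYYYY
YYYRYYYY
YYYYYYYY
RRYRYYYY
YRYYYYYY
RRYYYYYY
RRYYYYYY
YYYYYYYY
After op 5 paint(4,7,W):
YYYYYYYY
YYYRYYYY
YYYYYYYY
RRYRYYYY
YRYYYYYW
RRYYYYYY
RRYYYYYY
YYYYYYYY
After op 6 paint(7,2,Y):
YYYYYYYY
YYYRYYYY
YYYYYYYY
RRYRYYYY
YRYYYYYW
RRYYYYYY
RRYYYYYY
YYYYYYYY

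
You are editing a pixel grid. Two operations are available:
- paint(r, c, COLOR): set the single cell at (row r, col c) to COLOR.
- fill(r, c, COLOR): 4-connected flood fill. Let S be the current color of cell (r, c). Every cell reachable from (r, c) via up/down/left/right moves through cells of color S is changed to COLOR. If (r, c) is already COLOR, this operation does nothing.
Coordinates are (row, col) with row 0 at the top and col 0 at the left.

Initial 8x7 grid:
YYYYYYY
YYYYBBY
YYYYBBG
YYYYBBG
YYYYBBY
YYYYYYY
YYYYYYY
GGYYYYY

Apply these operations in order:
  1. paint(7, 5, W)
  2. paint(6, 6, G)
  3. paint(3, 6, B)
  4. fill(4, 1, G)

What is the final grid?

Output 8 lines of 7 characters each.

After op 1 paint(7,5,W):
YYYYYYY
YYYYBBY
YYYYBBG
YYYYBBG
YYYYBBY
YYYYYYY
YYYYYYY
GGYYYWY
After op 2 paint(6,6,G):
YYYYYYY
YYYYBBY
YYYYBBG
YYYYBBG
YYYYBBY
YYYYYYY
YYYYYYG
GGYYYWY
After op 3 paint(3,6,B):
YYYYYYY
YYYYBBY
YYYYBBG
YYYYBBB
YYYYBBY
YYYYYYY
YYYYYYG
GGYYYWY
After op 4 fill(4,1,G) [41 cells changed]:
GGGGGGG
GGGGBBG
GGGGBBG
GGGGBBB
GGGGBBG
GGGGGGG
GGGGGGG
GGGGGWY

Answer: GGGGGGG
GGGGBBG
GGGGBBG
GGGGBBB
GGGGBBG
GGGGGGG
GGGGGGG
GGGGGWY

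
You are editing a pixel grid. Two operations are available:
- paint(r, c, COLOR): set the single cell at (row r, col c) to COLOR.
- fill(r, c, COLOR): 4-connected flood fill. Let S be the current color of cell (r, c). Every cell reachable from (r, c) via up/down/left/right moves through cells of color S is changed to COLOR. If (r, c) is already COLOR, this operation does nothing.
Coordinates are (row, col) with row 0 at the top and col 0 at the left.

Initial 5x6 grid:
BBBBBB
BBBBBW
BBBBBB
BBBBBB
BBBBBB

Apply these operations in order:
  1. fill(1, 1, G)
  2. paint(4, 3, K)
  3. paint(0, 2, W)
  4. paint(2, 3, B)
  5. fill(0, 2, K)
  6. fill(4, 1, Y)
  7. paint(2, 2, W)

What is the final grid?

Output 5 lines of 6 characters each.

After op 1 fill(1,1,G) [29 cells changed]:
GGGGGG
GGGGGW
GGGGGG
GGGGGG
GGGGGG
After op 2 paint(4,3,K):
GGGGGG
GGGGGW
GGGGGG
GGGGGG
GGGKGG
After op 3 paint(0,2,W):
GGWGGG
GGGGGW
GGGGGG
GGGGGG
GGGKGG
After op 4 paint(2,3,B):
GGWGGG
GGGGGW
GGGBGG
GGGGGG
GGGKGG
After op 5 fill(0,2,K) [1 cells changed]:
GGKGGG
GGGGGW
GGGBGG
GGGGGG
GGGKGG
After op 6 fill(4,1,Y) [26 cells changed]:
YYKYYY
YYYYYW
YYYBYY
YYYYYY
YYYKYY
After op 7 paint(2,2,W):
YYKYYY
YYYYYW
YYWBYY
YYYYYY
YYYKYY

Answer: YYKYYY
YYYYYW
YYWBYY
YYYYYY
YYYKYY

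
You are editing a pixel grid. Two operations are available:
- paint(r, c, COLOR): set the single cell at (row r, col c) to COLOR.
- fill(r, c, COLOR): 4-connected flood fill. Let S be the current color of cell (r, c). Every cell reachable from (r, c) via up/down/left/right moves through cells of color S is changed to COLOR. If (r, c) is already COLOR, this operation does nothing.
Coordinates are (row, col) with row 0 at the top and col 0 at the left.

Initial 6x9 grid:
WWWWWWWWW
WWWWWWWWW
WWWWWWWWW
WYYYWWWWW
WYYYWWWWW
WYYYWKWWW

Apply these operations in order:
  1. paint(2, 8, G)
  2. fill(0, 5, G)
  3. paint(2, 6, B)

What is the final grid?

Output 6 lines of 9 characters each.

After op 1 paint(2,8,G):
WWWWWWWWW
WWWWWWWWW
WWWWWWWWG
WYYYWWWWW
WYYYWWWWW
WYYYWKWWW
After op 2 fill(0,5,G) [43 cells changed]:
GGGGGGGGG
GGGGGGGGG
GGGGGGGGG
GYYYGGGGG
GYYYGGGGG
GYYYGKGGG
After op 3 paint(2,6,B):
GGGGGGGGG
GGGGGGGGG
GGGGGGBGG
GYYYGGGGG
GYYYGGGGG
GYYYGKGGG

Answer: GGGGGGGGG
GGGGGGGGG
GGGGGGBGG
GYYYGGGGG
GYYYGGGGG
GYYYGKGGG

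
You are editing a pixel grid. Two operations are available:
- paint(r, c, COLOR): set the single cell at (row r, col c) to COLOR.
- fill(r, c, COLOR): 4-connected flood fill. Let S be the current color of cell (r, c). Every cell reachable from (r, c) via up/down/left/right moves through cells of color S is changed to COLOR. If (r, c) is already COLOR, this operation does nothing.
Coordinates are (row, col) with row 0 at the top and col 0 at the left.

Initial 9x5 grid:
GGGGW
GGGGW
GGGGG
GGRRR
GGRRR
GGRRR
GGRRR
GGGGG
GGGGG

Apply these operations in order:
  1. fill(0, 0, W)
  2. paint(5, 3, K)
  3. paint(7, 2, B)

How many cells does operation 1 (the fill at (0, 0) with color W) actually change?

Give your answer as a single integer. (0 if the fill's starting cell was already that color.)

After op 1 fill(0,0,W) [31 cells changed]:
WWWWW
WWWWW
WWWWW
WWRRR
WWRRR
WWRRR
WWRRR
WWWWW
WWWWW

Answer: 31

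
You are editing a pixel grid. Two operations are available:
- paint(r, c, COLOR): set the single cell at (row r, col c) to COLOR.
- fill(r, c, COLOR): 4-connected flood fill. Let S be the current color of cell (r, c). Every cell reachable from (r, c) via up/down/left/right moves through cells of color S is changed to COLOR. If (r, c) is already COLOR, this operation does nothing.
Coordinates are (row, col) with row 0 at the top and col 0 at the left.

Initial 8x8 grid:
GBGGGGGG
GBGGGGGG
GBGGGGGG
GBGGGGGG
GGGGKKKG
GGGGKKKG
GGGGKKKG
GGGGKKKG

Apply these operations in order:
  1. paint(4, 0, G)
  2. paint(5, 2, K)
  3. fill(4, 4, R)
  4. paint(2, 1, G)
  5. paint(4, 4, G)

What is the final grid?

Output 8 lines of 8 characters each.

Answer: GBGGGGGG
GBGGGGGG
GGGGGGGG
GBGGGGGG
GGGGGRRG
GGKGRRRG
GGGGRRRG
GGGGRRRG

Derivation:
After op 1 paint(4,0,G):
GBGGGGGG
GBGGGGGG
GBGGGGGG
GBGGGGGG
GGGGKKKG
GGGGKKKG
GGGGKKKG
GGGGKKKG
After op 2 paint(5,2,K):
GBGGGGGG
GBGGGGGG
GBGGGGGG
GBGGGGGG
GGGGKKKG
GGKGKKKG
GGGGKKKG
GGGGKKKG
After op 3 fill(4,4,R) [12 cells changed]:
GBGGGGGG
GBGGGGGG
GBGGGGGG
GBGGGGGG
GGGGRRRG
GGKGRRRG
GGGGRRRG
GGGGRRRG
After op 4 paint(2,1,G):
GBGGGGGG
GBGGGGGG
GGGGGGGG
GBGGGGGG
GGGGRRRG
GGKGRRRG
GGGGRRRG
GGGGRRRG
After op 5 paint(4,4,G):
GBGGGGGG
GBGGGGGG
GGGGGGGG
GBGGGGGG
GGGGGRRG
GGKGRRRG
GGGGRRRG
GGGGRRRG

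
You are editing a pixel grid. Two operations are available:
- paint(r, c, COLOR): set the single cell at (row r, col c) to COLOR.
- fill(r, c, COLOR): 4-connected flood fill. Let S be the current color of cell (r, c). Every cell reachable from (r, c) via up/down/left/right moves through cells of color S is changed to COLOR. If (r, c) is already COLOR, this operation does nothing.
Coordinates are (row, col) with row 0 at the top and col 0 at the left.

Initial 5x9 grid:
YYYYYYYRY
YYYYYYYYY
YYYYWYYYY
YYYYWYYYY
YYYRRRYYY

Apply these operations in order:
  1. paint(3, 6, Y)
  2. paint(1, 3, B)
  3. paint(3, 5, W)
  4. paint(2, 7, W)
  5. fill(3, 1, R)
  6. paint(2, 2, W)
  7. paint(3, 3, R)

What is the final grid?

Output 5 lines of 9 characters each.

After op 1 paint(3,6,Y):
YYYYYYYRY
YYYYYYYYY
YYYYWYYYY
YYYYWYYYY
YYYRRRYYY
After op 2 paint(1,3,B):
YYYYYYYRY
YYYBYYYYY
YYYYWYYYY
YYYYWYYYY
YYYRRRYYY
After op 3 paint(3,5,W):
YYYYYYYRY
YYYBYYYYY
YYYYWYYYY
YYYYWWYYY
YYYRRRYYY
After op 4 paint(2,7,W):
YYYYYYYRY
YYYBYYYYY
YYYYWYYWY
YYYYWWYYY
YYYRRRYYY
After op 5 fill(3,1,R) [36 cells changed]:
RRRRRRRRR
RRRBRRRRR
RRRRWRRWR
RRRRWWRRR
RRRRRRRRR
After op 6 paint(2,2,W):
RRRRRRRRR
RRRBRRRRR
RRWRWRRWR
RRRRWWRRR
RRRRRRRRR
After op 7 paint(3,3,R):
RRRRRRRRR
RRRBRRRRR
RRWRWRRWR
RRRRWWRRR
RRRRRRRRR

Answer: RRRRRRRRR
RRRBRRRRR
RRWRWRRWR
RRRRWWRRR
RRRRRRRRR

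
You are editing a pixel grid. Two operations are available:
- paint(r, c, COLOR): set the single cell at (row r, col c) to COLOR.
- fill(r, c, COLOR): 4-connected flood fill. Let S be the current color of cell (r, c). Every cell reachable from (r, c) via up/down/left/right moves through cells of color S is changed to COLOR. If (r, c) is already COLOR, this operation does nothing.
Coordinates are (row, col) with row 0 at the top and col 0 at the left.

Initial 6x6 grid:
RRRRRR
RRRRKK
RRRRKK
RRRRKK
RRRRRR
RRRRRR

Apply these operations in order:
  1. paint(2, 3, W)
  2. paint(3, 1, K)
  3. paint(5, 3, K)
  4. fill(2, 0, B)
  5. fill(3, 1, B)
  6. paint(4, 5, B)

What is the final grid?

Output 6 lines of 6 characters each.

Answer: BBBBBB
BBBBKK
BBBWKK
BBBBKK
BBBBBB
BBBKBB

Derivation:
After op 1 paint(2,3,W):
RRRRRR
RRRRKK
RRRWKK
RRRRKK
RRRRRR
RRRRRR
After op 2 paint(3,1,K):
RRRRRR
RRRRKK
RRRWKK
RKRRKK
RRRRRR
RRRRRR
After op 3 paint(5,3,K):
RRRRRR
RRRRKK
RRRWKK
RKRRKK
RRRRRR
RRRKRR
After op 4 fill(2,0,B) [27 cells changed]:
BBBBBB
BBBBKK
BBBWKK
BKBBKK
BBBBBB
BBBKBB
After op 5 fill(3,1,B) [1 cells changed]:
BBBBBB
BBBBKK
BBBWKK
BBBBKK
BBBBBB
BBBKBB
After op 6 paint(4,5,B):
BBBBBB
BBBBKK
BBBWKK
BBBBKK
BBBBBB
BBBKBB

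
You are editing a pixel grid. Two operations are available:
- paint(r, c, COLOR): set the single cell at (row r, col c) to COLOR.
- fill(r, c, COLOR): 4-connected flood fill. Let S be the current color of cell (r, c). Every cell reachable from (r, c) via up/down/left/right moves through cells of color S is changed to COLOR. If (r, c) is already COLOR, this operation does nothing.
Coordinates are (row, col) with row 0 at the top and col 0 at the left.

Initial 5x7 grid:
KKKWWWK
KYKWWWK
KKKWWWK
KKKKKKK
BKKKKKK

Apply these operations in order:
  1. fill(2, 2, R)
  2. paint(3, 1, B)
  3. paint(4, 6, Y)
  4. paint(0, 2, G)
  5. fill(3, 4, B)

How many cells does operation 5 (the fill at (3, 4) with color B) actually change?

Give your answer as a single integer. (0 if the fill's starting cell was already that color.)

Answer: 21

Derivation:
After op 1 fill(2,2,R) [24 cells changed]:
RRRWWWR
RYRWWWR
RRRWWWR
RRRRRRR
BRRRRRR
After op 2 paint(3,1,B):
RRRWWWR
RYRWWWR
RRRWWWR
RBRRRRR
BRRRRRR
After op 3 paint(4,6,Y):
RRRWWWR
RYRWWWR
RRRWWWR
RBRRRRR
BRRRRRY
After op 4 paint(0,2,G):
RRGWWWR
RYRWWWR
RRRWWWR
RBRRRRR
BRRRRRY
After op 5 fill(3,4,B) [21 cells changed]:
BBGWWWB
BYBWWWB
BBBWWWB
BBBBBBB
BBBBBBY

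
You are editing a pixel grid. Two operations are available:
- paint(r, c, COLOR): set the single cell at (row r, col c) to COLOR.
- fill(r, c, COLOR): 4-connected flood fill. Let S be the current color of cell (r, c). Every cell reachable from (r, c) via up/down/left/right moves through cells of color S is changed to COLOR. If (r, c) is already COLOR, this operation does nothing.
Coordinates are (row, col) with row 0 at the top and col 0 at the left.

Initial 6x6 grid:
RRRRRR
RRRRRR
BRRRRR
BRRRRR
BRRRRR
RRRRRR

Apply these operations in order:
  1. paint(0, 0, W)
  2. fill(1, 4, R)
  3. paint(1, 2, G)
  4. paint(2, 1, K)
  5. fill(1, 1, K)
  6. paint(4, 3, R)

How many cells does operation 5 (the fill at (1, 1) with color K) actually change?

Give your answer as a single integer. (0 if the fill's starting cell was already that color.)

Answer: 30

Derivation:
After op 1 paint(0,0,W):
WRRRRR
RRRRRR
BRRRRR
BRRRRR
BRRRRR
RRRRRR
After op 2 fill(1,4,R) [0 cells changed]:
WRRRRR
RRRRRR
BRRRRR
BRRRRR
BRRRRR
RRRRRR
After op 3 paint(1,2,G):
WRRRRR
RRGRRR
BRRRRR
BRRRRR
BRRRRR
RRRRRR
After op 4 paint(2,1,K):
WRRRRR
RRGRRR
BKRRRR
BRRRRR
BRRRRR
RRRRRR
After op 5 fill(1,1,K) [30 cells changed]:
WKKKKK
KKGKKK
BKKKKK
BKKKKK
BKKKKK
KKKKKK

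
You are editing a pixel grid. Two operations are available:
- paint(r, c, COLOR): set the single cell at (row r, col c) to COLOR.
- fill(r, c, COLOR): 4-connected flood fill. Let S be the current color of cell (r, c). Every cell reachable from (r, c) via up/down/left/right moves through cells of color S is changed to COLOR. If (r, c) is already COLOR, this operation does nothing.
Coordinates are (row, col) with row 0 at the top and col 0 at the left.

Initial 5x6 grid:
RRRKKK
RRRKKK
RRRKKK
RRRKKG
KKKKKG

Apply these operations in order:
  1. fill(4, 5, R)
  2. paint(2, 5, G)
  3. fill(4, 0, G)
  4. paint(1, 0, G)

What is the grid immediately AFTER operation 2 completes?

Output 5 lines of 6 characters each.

Answer: RRRKKK
RRRKKK
RRRKKG
RRRKKR
KKKKKR

Derivation:
After op 1 fill(4,5,R) [2 cells changed]:
RRRKKK
RRRKKK
RRRKKK
RRRKKR
KKKKKR
After op 2 paint(2,5,G):
RRRKKK
RRRKKK
RRRKKG
RRRKKR
KKKKKR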